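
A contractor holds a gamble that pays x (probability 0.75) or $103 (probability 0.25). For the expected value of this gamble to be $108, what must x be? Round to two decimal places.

x = $109.67

0.75·x + 0.25·103 = 108
0.75·x = 108 − 25.75 = 82.25
x = 82.25 / 0.75 = 109.6667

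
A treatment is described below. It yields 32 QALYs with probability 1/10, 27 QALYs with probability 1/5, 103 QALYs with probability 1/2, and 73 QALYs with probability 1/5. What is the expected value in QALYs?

74.7 QALYs

EV = 1/10 × 32 + 1/5 × 27 + 1/2 × 103 + 1/5 × 73 = 3.2 + 5.4 + 51.5 + 14.6 = 74.7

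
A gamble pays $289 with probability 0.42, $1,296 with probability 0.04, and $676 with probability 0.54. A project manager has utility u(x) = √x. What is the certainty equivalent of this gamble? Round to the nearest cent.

E[u] = 0.42·√289 + 0.04·√1296 + 0.54·√676 = 0.42·17 + 0.04·36 + 0.54·26 = 22.62
CE = (22.62)² = 511.6644

$511.66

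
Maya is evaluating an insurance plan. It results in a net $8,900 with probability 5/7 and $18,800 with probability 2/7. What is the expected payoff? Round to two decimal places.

EV = 5/7 × 8900 + 2/7 × 18800 = 6357.1429 + 5371.4286 = 11728.5714

$11,728.57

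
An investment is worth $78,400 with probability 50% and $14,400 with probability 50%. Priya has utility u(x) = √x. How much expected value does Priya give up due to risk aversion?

E[u] = 0.5·√78400 + 0.5·√14400 = 0.5·280 + 0.5·120 = 200
CE = (200)² = 40000
Risk premium = EV − CE = 46400 − 40000 = 6400

$6,400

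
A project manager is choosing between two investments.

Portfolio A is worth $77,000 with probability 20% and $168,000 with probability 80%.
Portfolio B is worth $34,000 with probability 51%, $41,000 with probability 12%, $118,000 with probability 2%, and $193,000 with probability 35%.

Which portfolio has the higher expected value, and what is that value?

Portfolio A = 0.2 × 77000 + 0.8 × 168000 = 15400 + 134400 = 149800
Portfolio B = 0.51 × 34000 + 0.12 × 41000 + 0.02 × 118000 + 0.35 × 193000 = 17340 + 4920 + 2360 + 67550 = 92170

Portfolio A ($149,800)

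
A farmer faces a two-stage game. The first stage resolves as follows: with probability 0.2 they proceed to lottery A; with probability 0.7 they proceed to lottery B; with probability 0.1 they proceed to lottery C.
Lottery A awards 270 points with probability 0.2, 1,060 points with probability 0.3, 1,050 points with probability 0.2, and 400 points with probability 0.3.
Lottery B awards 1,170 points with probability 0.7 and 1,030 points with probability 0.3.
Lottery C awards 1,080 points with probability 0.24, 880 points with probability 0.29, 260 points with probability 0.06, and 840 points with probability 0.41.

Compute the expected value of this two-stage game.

EV(A) = 0.2 × 270 + 0.3 × 1060 + 0.2 × 1050 + 0.3 × 400 = 54 + 318 + 210 + 120 = 702
EV(B) = 0.7 × 1170 + 0.3 × 1030 = 819 + 309 = 1128
EV(C) = 0.24 × 1080 + 0.29 × 880 + 0.06 × 260 + 0.41 × 840 = 259.2 + 255.2 + 15.6 + 344.4 = 874.4
Overall = 0.2 × 702 + 0.7 × 1128 + 0.1 × 874.4 = 140.4 + 789.6 + 87.44 = 1017.44

1017.44 points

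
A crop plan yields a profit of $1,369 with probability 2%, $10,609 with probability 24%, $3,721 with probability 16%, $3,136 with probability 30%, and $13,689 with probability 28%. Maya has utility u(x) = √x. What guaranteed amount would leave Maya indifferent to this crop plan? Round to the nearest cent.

E[u] = 0.02·√1369 + 0.24·√10609 + 0.16·√3721 + 0.3·√3136 + 0.28·√13689 = 0.02·37 + 0.24·103 + 0.16·61 + 0.3·56 + 0.28·117 = 84.78
CE = (84.78)² = 7187.6484

$7,187.65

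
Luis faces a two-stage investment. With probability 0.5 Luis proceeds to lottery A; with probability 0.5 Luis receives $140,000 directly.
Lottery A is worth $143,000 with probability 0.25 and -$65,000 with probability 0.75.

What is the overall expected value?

$63,500

EV(A) = 0.25 × 143000 + 0.75 × (-65000) = 35750 − 48750 = -13000
Branch B: 140000 (certain)
Overall = 0.5 × (-13000) + 0.5 × 140000 = -6500 + 70000 = 63500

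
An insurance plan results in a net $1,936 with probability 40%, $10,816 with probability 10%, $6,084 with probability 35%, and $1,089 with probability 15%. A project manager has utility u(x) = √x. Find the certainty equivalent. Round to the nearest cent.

$3,630.06

E[u] = 0.4·√1936 + 0.1·√10816 + 0.35·√6084 + 0.15·√1089 = 0.4·44 + 0.1·104 + 0.35·78 + 0.15·33 = 60.25
CE = (60.25)² = 3630.0625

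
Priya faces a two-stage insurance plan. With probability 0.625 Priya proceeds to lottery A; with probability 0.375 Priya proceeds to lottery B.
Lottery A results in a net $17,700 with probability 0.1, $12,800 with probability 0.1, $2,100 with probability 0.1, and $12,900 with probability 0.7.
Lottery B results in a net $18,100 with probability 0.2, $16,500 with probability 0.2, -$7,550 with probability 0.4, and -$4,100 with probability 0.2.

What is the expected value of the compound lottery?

$8,836.25

EV(A) = 0.1 × 17700 + 0.1 × 12800 + 0.1 × 2100 + 0.7 × 12900 = 1770 + 1280 + 210 + 9030 = 12290
EV(B) = 0.2 × 18100 + 0.2 × 16500 + 0.4 × (-7550) + 0.2 × (-4100) = 3620 + 3300 − 3020 − 820 = 3080
Overall = 0.625 × 12290 + 0.375 × 3080 = 7681.25 + 1155 = 8836.25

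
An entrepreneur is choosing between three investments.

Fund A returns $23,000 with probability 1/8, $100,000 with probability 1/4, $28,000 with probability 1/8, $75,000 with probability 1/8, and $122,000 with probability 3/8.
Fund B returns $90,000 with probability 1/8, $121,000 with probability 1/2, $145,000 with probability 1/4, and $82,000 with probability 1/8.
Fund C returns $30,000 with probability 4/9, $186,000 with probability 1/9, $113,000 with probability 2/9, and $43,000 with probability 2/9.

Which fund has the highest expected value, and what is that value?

Fund A = 1/8 × 23000 + 1/4 × 100000 + 1/8 × 28000 + 1/8 × 75000 + 3/8 × 122000 = 2875 + 25000 + 3500 + 9375 + 45750 = 86500
Fund B = 1/8 × 90000 + 1/2 × 121000 + 1/4 × 145000 + 1/8 × 82000 = 11250 + 60500 + 36250 + 10250 = 118250
Fund C = 4/9 × 30000 + 1/9 × 186000 + 2/9 × 113000 + 2/9 × 43000 = 13333.3333 + 20666.6667 + 25111.1111 + 9555.5556 = 68666.6667

Fund B ($118,250)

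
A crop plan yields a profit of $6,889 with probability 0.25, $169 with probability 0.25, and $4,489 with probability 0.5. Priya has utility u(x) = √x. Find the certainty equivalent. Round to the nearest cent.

$3,306.25

E[u] = 0.25·√6889 + 0.25·√169 + 0.5·√4489 = 0.25·83 + 0.25·13 + 0.5·67 = 57.5
CE = (57.5)² = 3306.25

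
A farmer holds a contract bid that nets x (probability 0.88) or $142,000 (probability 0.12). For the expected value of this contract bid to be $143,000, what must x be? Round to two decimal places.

x = $143,136.36

0.88·x + 0.12·142000 = 143000
0.88·x = 143000 − 17040 = 125960
x = 125960 / 0.88 = 143136.3636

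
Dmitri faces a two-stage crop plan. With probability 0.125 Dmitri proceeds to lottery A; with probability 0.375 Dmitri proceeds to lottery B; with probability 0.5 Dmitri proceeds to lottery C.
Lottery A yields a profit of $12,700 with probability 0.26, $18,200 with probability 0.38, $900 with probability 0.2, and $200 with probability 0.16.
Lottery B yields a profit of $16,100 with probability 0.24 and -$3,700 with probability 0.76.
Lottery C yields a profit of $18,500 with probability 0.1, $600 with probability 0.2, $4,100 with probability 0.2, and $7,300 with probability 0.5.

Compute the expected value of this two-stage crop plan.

$4,918.25

EV(A) = 0.26 × 12700 + 0.38 × 18200 + 0.2 × 900 + 0.16 × 200 = 3302 + 6916 + 180 + 32 = 10430
EV(B) = 0.24 × 16100 + 0.76 × (-3700) = 3864 − 2812 = 1052
EV(C) = 0.1 × 18500 + 0.2 × 600 + 0.2 × 4100 + 0.5 × 7300 = 1850 + 120 + 820 + 3650 = 6440
Overall = 0.125 × 10430 + 0.375 × 1052 + 0.5 × 6440 = 1303.75 + 394.5 + 3220 = 4918.25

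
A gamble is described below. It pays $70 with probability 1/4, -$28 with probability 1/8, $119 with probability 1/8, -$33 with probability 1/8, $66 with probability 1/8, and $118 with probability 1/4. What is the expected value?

$62.50

EV = 1/4 × 70 + 1/8 × (-28) + 1/8 × 119 + 1/8 × (-33) + 1/8 × 66 + 1/4 × 118 = 17.5 − 3.5 + 14.875 − 4.125 + 8.25 + 29.5 = 62.5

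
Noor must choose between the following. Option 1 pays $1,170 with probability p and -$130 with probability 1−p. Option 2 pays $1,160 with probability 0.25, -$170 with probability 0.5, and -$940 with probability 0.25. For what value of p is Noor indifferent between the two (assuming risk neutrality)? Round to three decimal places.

p = 0.077

EV(Option 2) = 0.25 × 1160 + 0.5 × (-170) + 0.25 × (-940) = 290 − 85 − 235 = -30
p·1170 + (1−p)·(-130) = -30
1300p − 130 = -30
p = (-30 + 130) / 1300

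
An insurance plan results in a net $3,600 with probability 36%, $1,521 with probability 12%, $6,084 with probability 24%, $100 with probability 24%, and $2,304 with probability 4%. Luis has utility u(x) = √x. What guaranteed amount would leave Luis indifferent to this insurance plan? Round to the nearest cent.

$2,432.46

E[u] = 0.36·√3600 + 0.12·√1521 + 0.24·√6084 + 0.24·√100 + 0.04·√2304 = 0.36·60 + 0.12·39 + 0.24·78 + 0.24·10 + 0.04·48 = 49.32
CE = (49.32)² = 2432.4624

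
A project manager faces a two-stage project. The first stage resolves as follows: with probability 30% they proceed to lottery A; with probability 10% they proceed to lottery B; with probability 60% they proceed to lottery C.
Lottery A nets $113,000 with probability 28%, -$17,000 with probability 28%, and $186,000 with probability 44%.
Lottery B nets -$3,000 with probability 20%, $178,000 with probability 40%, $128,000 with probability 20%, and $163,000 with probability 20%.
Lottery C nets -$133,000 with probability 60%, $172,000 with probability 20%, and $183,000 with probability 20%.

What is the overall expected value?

EV(A) = 0.28 × 113000 + 0.28 × (-17000) + 0.44 × 186000 = 31640 − 4760 + 81840 = 108720
EV(B) = 0.2 × (-3000) + 0.4 × 178000 + 0.2 × 128000 + 0.2 × 163000 = -600 + 71200 + 25600 + 32600 = 128800
EV(C) = 0.6 × (-133000) + 0.2 × 172000 + 0.2 × 183000 = -79800 + 34400 + 36600 = -8800
Overall = 0.3 × 108720 + 0.1 × 128800 + 0.6 × (-8800) = 32616 + 12880 − 5280 = 40216

$40,216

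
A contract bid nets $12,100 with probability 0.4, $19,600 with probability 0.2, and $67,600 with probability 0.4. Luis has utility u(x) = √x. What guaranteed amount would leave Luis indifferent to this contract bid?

$30,976

E[u] = 0.4·√12100 + 0.2·√19600 + 0.4·√67600 = 0.4·110 + 0.2·140 + 0.4·260 = 176
CE = (176)² = 30976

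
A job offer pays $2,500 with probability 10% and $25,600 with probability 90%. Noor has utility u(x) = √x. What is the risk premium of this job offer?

$1,089

E[u] = 0.1·√2500 + 0.9·√25600 = 0.1·50 + 0.9·160 = 149
CE = (149)² = 22201
Risk premium = EV − CE = 23290 − 22201 = 1089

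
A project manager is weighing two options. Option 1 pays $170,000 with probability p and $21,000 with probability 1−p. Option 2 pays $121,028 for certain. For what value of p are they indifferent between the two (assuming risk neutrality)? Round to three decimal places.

p = 0.671

p·170000 + (1−p)·21000 = 121028
149000p + 21000 = 121028
p = (121028 − 21000) / 149000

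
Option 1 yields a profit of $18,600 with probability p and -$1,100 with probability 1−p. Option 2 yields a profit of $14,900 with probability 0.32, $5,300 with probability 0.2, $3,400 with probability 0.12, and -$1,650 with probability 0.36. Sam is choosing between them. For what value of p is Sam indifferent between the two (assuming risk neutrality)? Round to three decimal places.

EV(Option 2) = 0.32 × 14900 + 0.2 × 5300 + 0.12 × 3400 + 0.36 × (-1650) = 4768 + 1060 + 408 − 594 = 5642
p·18600 + (1−p)·(-1100) = 5642
19700p − 1100 = 5642
p = (5642 + 1100) / 19700

p = 0.342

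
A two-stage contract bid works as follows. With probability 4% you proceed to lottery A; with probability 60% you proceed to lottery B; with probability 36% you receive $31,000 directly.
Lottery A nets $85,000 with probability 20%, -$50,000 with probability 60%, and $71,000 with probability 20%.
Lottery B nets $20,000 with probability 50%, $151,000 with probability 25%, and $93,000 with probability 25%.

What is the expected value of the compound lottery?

EV(A) = 0.2 × 85000 + 0.6 × (-50000) + 0.2 × 71000 = 17000 − 30000 + 14200 = 1200
EV(B) = 0.5 × 20000 + 0.25 × 151000 + 0.25 × 93000 = 10000 + 37750 + 23250 = 71000
Branch C: 31000 (certain)
Overall = 0.04 × 1200 + 0.6 × 71000 + 0.36 × 31000 = 48 + 42600 + 11160 = 53808

$53,808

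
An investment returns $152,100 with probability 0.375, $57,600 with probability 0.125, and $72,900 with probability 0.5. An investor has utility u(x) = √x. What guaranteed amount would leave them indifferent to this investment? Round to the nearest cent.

E[u] = 0.375·√152100 + 0.125·√57600 + 0.5·√72900 = 0.375·390 + 0.125·240 + 0.5·270 = 311.25
CE = (311.25)² = 96876.5625

$96,876.56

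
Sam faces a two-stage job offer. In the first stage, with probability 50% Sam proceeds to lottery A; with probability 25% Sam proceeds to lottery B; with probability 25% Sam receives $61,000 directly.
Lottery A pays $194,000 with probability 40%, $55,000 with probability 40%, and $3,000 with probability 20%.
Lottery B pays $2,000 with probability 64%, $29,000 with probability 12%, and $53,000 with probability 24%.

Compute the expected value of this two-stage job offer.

$69,720

EV(A) = 0.4 × 194000 + 0.4 × 55000 + 0.2 × 3000 = 77600 + 22000 + 600 = 100200
EV(B) = 0.64 × 2000 + 0.12 × 29000 + 0.24 × 53000 = 1280 + 3480 + 12720 = 17480
Branch C: 61000 (certain)
Overall = 0.5 × 100200 + 0.25 × 17480 + 0.25 × 61000 = 50100 + 4370 + 15250 = 69720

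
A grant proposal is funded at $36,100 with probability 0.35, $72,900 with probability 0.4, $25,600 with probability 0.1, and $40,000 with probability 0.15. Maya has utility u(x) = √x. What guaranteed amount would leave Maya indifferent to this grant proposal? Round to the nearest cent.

$48,620.25

E[u] = 0.35·√36100 + 0.4·√72900 + 0.1·√25600 + 0.15·√40000 = 0.35·190 + 0.4·270 + 0.1·160 + 0.15·200 = 220.5
CE = (220.5)² = 48620.25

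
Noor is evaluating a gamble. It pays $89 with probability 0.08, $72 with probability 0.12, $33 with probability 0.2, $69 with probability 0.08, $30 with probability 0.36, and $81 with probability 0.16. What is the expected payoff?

$51.64

EV = 0.08 × 89 + 0.12 × 72 + 0.2 × 33 + 0.08 × 69 + 0.36 × 30 + 0.16 × 81 = 7.12 + 8.64 + 6.6 + 5.52 + 10.8 + 12.96 = 51.64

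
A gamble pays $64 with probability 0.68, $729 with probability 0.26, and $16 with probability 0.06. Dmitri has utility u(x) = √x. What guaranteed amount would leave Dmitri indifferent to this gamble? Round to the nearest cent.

E[u] = 0.68·√64 + 0.26·√729 + 0.06·√16 = 0.68·8 + 0.26·27 + 0.06·4 = 12.7
CE = (12.7)² = 161.29

$161.29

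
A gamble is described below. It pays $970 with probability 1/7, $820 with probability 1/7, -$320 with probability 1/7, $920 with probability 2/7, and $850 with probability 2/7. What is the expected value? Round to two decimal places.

EV = 1/7 × 970 + 1/7 × 820 + 1/7 × (-320) + 2/7 × 920 + 2/7 × 850 = 138.5714 + 117.1429 − 45.7143 + 262.8571 + 242.8571 = 715.7143

$715.71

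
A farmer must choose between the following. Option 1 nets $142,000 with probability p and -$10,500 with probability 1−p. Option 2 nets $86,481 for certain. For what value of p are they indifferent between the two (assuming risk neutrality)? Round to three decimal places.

p·142000 + (1−p)·(-10500) = 86481
152500p − 10500 = 86481
p = (86481 + 10500) / 152500

p = 0.636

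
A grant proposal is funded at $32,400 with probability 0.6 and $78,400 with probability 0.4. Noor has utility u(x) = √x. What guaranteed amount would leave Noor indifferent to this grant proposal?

$48,400

E[u] = 0.6·√32400 + 0.4·√78400 = 0.6·180 + 0.4·280 = 220
CE = (220)² = 48400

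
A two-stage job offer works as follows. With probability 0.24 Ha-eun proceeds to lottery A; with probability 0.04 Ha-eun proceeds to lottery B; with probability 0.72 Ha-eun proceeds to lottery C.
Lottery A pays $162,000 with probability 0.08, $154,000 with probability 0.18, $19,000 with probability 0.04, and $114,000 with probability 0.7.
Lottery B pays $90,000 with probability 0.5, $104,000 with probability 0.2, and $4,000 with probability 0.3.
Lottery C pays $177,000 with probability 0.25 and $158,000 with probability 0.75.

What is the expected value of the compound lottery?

$148,957.60

EV(A) = 0.08 × 162000 + 0.18 × 154000 + 0.04 × 19000 + 0.7 × 114000 = 12960 + 27720 + 760 + 79800 = 121240
EV(B) = 0.5 × 90000 + 0.2 × 104000 + 0.3 × 4000 = 45000 + 20800 + 1200 = 67000
EV(C) = 0.25 × 177000 + 0.75 × 158000 = 44250 + 118500 = 162750
Overall = 0.24 × 121240 + 0.04 × 67000 + 0.72 × 162750 = 29097.6 + 2680 + 117180 = 148957.6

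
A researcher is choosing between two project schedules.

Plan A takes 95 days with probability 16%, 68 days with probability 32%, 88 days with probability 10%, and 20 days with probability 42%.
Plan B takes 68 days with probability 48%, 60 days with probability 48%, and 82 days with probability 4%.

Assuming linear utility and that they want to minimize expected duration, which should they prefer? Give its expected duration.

Plan A (54.16 days)

Plan A = 0.16 × 95 + 0.32 × 68 + 0.1 × 88 + 0.42 × 20 = 15.2 + 21.76 + 8.8 + 8.4 = 54.16
Plan B = 0.48 × 68 + 0.48 × 60 + 0.04 × 82 = 32.64 + 28.8 + 3.28 = 64.72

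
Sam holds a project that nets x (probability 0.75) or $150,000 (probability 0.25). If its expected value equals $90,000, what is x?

0.75·x + 0.25·150000 = 90000
0.75·x = 90000 − 37500 = 52500
x = 52500 / 0.75 = 70000

x = $70,000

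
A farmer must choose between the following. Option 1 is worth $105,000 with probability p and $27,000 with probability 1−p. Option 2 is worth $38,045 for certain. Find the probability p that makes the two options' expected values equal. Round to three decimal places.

p·105000 + (1−p)·27000 = 38045
78000p + 27000 = 38045
p = (38045 − 27000) / 78000

p = 0.142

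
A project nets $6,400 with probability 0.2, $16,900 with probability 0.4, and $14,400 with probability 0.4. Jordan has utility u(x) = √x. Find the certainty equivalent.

E[u] = 0.2·√6400 + 0.4·√16900 + 0.4·√14400 = 0.2·80 + 0.4·130 + 0.4·120 = 116
CE = (116)² = 13456

$13,456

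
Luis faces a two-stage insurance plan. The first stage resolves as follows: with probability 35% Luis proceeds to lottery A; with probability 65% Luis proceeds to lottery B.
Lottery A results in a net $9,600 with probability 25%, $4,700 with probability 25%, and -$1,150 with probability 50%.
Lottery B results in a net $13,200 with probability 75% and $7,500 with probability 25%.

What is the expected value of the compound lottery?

$8,703.75

EV(A) = 0.25 × 9600 + 0.25 × 4700 + 0.5 × (-1150) = 2400 + 1175 − 575 = 3000
EV(B) = 0.75 × 13200 + 0.25 × 7500 = 9900 + 1875 = 11775
Overall = 0.35 × 3000 + 0.65 × 11775 = 1050 + 7653.75 = 8703.75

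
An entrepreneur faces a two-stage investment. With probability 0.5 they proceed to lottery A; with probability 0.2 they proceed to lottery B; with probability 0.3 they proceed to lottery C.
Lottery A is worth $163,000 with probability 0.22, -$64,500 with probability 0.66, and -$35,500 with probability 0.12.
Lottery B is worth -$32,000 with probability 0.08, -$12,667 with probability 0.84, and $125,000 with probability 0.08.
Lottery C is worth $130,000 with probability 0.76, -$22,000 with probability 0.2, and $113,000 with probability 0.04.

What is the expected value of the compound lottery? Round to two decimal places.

$23,550.94

EV(A) = 0.22 × 163000 + 0.66 × (-64500) + 0.12 × (-35500) = 35860 − 42570 − 4260 = -10970
EV(B) = 0.08 × (-32000) + 0.84 × (-12667) + 0.08 × 125000 = -2560 − 10640.28 + 10000 = -3200.28
EV(C) = 0.76 × 130000 + 0.2 × (-22000) + 0.04 × 113000 = 98800 − 4400 + 4520 = 98920
Overall = 0.5 × (-10970) + 0.2 × (-3200.28) + 0.3 × 98920 = -5485 − 640.056 + 29676 = 23550.944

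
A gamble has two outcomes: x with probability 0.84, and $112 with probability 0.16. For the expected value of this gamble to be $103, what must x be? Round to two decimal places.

0.84·x + 0.16·112 = 103
0.84·x = 103 − 17.92 = 85.08
x = 85.08 / 0.84 = 101.2857

x = $101.29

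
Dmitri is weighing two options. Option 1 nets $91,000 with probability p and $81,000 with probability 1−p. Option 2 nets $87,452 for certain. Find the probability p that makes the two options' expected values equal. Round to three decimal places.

p = 0.645

p·91000 + (1−p)·81000 = 87452
10000p + 81000 = 87452
p = (87452 − 81000) / 10000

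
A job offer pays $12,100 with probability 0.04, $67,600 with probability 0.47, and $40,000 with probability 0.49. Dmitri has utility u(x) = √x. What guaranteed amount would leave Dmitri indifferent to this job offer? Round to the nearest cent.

E[u] = 0.04·√12100 + 0.47·√67600 + 0.49·√40000 = 0.04·110 + 0.47·260 + 0.49·200 = 224.6
CE = (224.6)² = 50445.16

$50,445.16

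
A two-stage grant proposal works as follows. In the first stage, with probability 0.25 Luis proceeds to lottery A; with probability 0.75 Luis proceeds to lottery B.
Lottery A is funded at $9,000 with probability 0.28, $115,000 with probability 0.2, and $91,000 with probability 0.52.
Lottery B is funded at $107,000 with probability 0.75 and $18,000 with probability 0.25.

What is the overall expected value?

EV(A) = 0.28 × 9000 + 0.2 × 115000 + 0.52 × 91000 = 2520 + 23000 + 47320 = 72840
EV(B) = 0.75 × 107000 + 0.25 × 18000 = 80250 + 4500 = 84750
Overall = 0.25 × 72840 + 0.75 × 84750 = 18210 + 63562.5 = 81772.5

$81,772.50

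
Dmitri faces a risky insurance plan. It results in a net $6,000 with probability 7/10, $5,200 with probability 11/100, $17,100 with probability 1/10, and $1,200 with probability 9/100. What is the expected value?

EV = 7/10 × 6000 + 11/100 × 5200 + 1/10 × 17100 + 9/100 × 1200 = 4200 + 572 + 1710 + 108 = 6590

$6,590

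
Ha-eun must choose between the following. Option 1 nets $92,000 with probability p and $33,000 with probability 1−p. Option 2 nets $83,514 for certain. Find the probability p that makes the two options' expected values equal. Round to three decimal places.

p·92000 + (1−p)·33000 = 83514
59000p + 33000 = 83514
p = (83514 − 33000) / 59000

p = 0.856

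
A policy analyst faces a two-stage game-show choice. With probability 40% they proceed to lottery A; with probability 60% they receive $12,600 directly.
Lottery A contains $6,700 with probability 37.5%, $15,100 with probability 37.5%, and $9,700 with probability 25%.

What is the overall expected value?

EV(A) = 0.375 × 6700 + 0.375 × 15100 + 0.25 × 9700 = 2512.5 + 5662.5 + 2425 = 10600
Branch B: 12600 (certain)
Overall = 0.4 × 10600 + 0.6 × 12600 = 4240 + 7560 = 11800

$11,800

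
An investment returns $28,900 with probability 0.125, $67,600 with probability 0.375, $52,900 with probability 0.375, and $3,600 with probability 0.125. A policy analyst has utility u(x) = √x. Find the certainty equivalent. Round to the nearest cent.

E[u] = 0.125·√28900 + 0.375·√67600 + 0.375·√52900 + 0.125·√3600 = 0.125·170 + 0.375·260 + 0.375·230 + 0.125·60 = 212.5
CE = (212.5)² = 45156.25

$45,156.25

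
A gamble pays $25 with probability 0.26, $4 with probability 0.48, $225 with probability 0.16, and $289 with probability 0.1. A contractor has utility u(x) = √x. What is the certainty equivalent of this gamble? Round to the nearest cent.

E[u] = 0.26·√25 + 0.48·√4 + 0.16·√225 + 0.1·√289 = 0.26·5 + 0.48·2 + 0.16·15 + 0.1·17 = 6.36
CE = (6.36)² = 40.4496

$40.45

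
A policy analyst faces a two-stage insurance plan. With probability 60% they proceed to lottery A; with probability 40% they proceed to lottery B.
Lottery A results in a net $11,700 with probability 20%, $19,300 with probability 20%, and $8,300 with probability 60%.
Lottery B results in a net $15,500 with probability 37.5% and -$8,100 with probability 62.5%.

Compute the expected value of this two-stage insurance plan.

$7,008

EV(A) = 0.2 × 11700 + 0.2 × 19300 + 0.6 × 8300 = 2340 + 3860 + 4980 = 11180
EV(B) = 0.375 × 15500 + 0.625 × (-8100) = 5812.5 − 5062.5 = 750
Overall = 0.6 × 11180 + 0.4 × 750 = 6708 + 300 = 7008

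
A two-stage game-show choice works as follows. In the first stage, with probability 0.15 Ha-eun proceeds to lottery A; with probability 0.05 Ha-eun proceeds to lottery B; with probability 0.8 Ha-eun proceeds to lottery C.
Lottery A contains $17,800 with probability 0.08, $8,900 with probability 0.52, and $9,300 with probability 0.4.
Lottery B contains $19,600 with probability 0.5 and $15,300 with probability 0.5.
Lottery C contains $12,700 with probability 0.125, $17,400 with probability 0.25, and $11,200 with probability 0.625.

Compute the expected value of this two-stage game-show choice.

$12,688.30

EV(A) = 0.08 × 17800 + 0.52 × 8900 + 0.4 × 9300 = 1424 + 4628 + 3720 = 9772
EV(B) = 0.5 × 19600 + 0.5 × 15300 = 9800 + 7650 = 17450
EV(C) = 0.125 × 12700 + 0.25 × 17400 + 0.625 × 11200 = 1587.5 + 4350 + 7000 = 12937.5
Overall = 0.15 × 9772 + 0.05 × 17450 + 0.8 × 12937.5 = 1465.8 + 872.5 + 10350 = 12688.3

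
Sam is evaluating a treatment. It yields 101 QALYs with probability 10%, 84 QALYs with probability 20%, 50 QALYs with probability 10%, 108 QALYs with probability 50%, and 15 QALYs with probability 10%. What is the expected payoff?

87.4 QALYs

EV = 0.1 × 101 + 0.2 × 84 + 0.1 × 50 + 0.5 × 108 + 0.1 × 15 = 10.1 + 16.8 + 5 + 54 + 1.5 = 87.4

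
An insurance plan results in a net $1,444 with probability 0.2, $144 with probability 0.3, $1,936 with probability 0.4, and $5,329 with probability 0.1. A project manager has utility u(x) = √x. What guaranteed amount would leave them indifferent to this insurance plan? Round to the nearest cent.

E[u] = 0.2·√1444 + 0.3·√144 + 0.4·√1936 + 0.1·√5329 = 0.2·38 + 0.3·12 + 0.4·44 + 0.1·73 = 36.1
CE = (36.1)² = 1303.21

$1,303.21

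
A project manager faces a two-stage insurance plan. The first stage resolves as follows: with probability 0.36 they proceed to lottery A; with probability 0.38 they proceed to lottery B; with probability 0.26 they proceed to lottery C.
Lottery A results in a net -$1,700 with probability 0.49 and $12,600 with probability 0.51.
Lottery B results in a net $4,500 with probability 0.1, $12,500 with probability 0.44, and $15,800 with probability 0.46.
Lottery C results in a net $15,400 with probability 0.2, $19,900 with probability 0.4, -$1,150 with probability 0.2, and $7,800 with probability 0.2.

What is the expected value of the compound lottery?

$10,252.52

EV(A) = 0.49 × (-1700) + 0.51 × 12600 = -833 + 6426 = 5593
EV(B) = 0.1 × 4500 + 0.44 × 12500 + 0.46 × 15800 = 450 + 5500 + 7268 = 13218
EV(C) = 0.2 × 15400 + 0.4 × 19900 + 0.2 × (-1150) + 0.2 × 7800 = 3080 + 7960 − 230 + 1560 = 12370
Overall = 0.36 × 5593 + 0.38 × 13218 + 0.26 × 12370 = 2013.48 + 5022.84 + 3216.2 = 10252.52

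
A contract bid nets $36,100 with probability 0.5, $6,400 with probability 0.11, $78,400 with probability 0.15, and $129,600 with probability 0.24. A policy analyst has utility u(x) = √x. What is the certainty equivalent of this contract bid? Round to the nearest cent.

E[u] = 0.5·√36100 + 0.11·√6400 + 0.15·√78400 + 0.24·√129600 = 0.5·190 + 0.11·80 + 0.15·280 + 0.24·360 = 232.2
CE = (232.2)² = 53916.84

$53,916.84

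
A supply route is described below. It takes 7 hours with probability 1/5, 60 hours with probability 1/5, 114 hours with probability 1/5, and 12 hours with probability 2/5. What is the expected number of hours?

41 hours

EV = 1/5 × 7 + 1/5 × 60 + 1/5 × 114 + 2/5 × 12 = 1.4 + 12 + 22.8 + 4.8 = 41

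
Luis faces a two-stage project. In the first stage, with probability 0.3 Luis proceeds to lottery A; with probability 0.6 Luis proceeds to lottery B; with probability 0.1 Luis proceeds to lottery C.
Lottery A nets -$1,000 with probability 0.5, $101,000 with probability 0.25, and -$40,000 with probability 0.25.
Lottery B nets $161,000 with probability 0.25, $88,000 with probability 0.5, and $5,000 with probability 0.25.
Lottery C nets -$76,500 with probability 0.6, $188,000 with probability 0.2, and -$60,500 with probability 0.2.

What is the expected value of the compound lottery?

$53,685

EV(A) = 0.5 × (-1000) + 0.25 × 101000 + 0.25 × (-40000) = -500 + 25250 − 10000 = 14750
EV(B) = 0.25 × 161000 + 0.5 × 88000 + 0.25 × 5000 = 40250 + 44000 + 1250 = 85500
EV(C) = 0.6 × (-76500) + 0.2 × 188000 + 0.2 × (-60500) = -45900 + 37600 − 12100 = -20400
Overall = 0.3 × 14750 + 0.6 × 85500 + 0.1 × (-20400) = 4425 + 51300 − 2040 = 53685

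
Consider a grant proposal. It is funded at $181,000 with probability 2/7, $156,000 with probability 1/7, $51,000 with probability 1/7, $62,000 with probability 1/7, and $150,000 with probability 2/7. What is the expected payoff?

EV = 2/7 × 181000 + 1/7 × 156000 + 1/7 × 51000 + 1/7 × 62000 + 2/7 × 150000 = 51714.2857 + 22285.7143 + 7285.7143 + 8857.1429 + 42857.1429 = 133000

$133,000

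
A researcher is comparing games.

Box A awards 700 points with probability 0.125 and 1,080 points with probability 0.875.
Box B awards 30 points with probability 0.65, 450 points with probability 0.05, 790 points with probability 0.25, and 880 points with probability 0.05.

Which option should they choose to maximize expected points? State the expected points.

Box A (1032.5 points)

Box A = 0.125 × 700 + 0.875 × 1080 = 87.5 + 945 = 1032.5
Box B = 0.65 × 30 + 0.05 × 450 + 0.25 × 790 + 0.05 × 880 = 19.5 + 22.5 + 197.5 + 44 = 283.5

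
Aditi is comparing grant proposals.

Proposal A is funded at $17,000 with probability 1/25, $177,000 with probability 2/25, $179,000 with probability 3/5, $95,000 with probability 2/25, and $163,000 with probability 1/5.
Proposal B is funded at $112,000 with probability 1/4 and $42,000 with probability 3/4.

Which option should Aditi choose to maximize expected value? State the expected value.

Proposal A ($162,440)

Proposal A = 1/25 × 17000 + 2/25 × 177000 + 3/5 × 179000 + 2/25 × 95000 + 1/5 × 163000 = 680 + 14160 + 107400 + 7600 + 32600 = 162440
Proposal B = 1/4 × 112000 + 3/4 × 42000 = 28000 + 31500 = 59500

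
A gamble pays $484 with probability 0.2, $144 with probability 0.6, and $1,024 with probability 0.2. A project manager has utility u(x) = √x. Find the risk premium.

$64

E[u] = 0.2·√484 + 0.6·√144 + 0.2·√1024 = 0.2·22 + 0.6·12 + 0.2·32 = 18
CE = (18)² = 324
Risk premium = EV − CE = 388 − 324 = 64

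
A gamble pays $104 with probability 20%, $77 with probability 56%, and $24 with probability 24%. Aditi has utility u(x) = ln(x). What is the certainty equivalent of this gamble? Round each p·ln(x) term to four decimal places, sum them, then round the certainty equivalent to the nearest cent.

E[u] = 0.2·ln(104) + 0.56·ln(77) + 0.24·ln(24) = 0.9289 + 2.4325 + 0.7627 = 4.1241
CE = e^4.1241 ≈ 61.81

$61.81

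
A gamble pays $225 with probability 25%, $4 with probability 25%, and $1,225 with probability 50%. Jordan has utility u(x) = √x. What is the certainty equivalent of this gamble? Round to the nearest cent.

E[u] = 0.25·√225 + 0.25·√4 + 0.5·√1225 = 0.25·15 + 0.25·2 + 0.5·35 = 21.75
CE = (21.75)² = 473.0625

$473.06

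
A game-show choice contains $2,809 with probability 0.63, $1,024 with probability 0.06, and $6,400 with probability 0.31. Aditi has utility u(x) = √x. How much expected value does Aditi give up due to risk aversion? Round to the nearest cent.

E[u] = 0.63·√2809 + 0.06·√1024 + 0.31·√6400 = 0.63·53 + 0.06·32 + 0.31·80 = 60.11
CE = (60.11)² = 3613.2121
Risk premium = EV − CE = 3815.11 − 3613.2121 = 201.8979

$201.90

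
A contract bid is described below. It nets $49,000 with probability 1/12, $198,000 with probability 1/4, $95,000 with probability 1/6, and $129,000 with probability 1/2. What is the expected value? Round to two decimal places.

EV = 1/12 × 49000 + 1/4 × 198000 + 1/6 × 95000 + 1/2 × 129000 = 4083.3333 + 49500 + 15833.3333 + 64500 = 133916.6667

$133,916.67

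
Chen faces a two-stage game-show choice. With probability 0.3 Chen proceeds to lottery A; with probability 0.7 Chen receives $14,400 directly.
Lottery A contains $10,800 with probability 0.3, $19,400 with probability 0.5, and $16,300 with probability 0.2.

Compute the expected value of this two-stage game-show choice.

$14,940

EV(A) = 0.3 × 10800 + 0.5 × 19400 + 0.2 × 16300 = 3240 + 9700 + 3260 = 16200
Branch B: 14400 (certain)
Overall = 0.3 × 16200 + 0.7 × 14400 = 4860 + 10080 = 14940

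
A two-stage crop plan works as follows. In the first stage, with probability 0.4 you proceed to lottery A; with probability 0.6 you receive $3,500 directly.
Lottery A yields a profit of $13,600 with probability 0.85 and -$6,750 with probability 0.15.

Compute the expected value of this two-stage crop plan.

EV(A) = 0.85 × 13600 + 0.15 × (-6750) = 11560 − 1012.5 = 10547.5
Branch B: 3500 (certain)
Overall = 0.4 × 10547.5 + 0.6 × 3500 = 4219 + 2100 = 6319

$6,319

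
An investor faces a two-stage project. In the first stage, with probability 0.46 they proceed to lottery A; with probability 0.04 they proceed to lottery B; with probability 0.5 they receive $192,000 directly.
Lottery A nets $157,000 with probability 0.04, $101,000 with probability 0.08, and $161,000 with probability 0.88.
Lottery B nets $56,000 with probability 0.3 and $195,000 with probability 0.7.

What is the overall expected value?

EV(A) = 0.04 × 157000 + 0.08 × 101000 + 0.88 × 161000 = 6280 + 8080 + 141680 = 156040
EV(B) = 0.3 × 56000 + 0.7 × 195000 = 16800 + 136500 = 153300
Branch C: 192000 (certain)
Overall = 0.46 × 156040 + 0.04 × 153300 + 0.5 × 192000 = 71778.4 + 6132 + 96000 = 173910.4

$173,910.40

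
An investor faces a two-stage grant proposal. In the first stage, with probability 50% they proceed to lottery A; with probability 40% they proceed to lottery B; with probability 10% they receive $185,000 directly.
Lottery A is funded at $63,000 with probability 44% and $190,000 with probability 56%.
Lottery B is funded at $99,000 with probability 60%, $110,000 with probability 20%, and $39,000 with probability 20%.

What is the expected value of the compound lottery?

EV(A) = 0.44 × 63000 + 0.56 × 190000 = 27720 + 106400 = 134120
EV(B) = 0.6 × 99000 + 0.2 × 110000 + 0.2 × 39000 = 59400 + 22000 + 7800 = 89200
Branch C: 185000 (certain)
Overall = 0.5 × 134120 + 0.4 × 89200 + 0.1 × 185000 = 67060 + 35680 + 18500 = 121240

$121,240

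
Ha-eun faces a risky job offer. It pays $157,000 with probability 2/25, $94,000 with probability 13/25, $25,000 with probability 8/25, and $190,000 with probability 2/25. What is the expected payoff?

$84,640

EV = 2/25 × 157000 + 13/25 × 94000 + 8/25 × 25000 + 2/25 × 190000 = 12560 + 48880 + 8000 + 15200 = 84640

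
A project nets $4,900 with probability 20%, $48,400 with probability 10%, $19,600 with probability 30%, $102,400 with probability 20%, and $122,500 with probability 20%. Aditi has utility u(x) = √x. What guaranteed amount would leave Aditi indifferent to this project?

E[u] = 0.2·√4900 + 0.1·√48400 + 0.3·√19600 + 0.2·√102400 + 0.2·√122500 = 0.2·70 + 0.1·220 + 0.3·140 + 0.2·320 + 0.2·350 = 212
CE = (212)² = 44944

$44,944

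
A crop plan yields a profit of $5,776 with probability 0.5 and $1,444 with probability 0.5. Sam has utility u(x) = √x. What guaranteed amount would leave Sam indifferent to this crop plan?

E[u] = 0.5·√5776 + 0.5·√1444 = 0.5·76 + 0.5·38 = 57
CE = (57)² = 3249

$3,249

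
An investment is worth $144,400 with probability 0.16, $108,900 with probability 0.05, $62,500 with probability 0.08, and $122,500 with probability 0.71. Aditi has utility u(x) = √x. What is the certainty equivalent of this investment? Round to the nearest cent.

E[u] = 0.16·√144400 + 0.05·√108900 + 0.08·√62500 + 0.71·√122500 = 0.16·380 + 0.05·330 + 0.08·250 + 0.71·350 = 345.8
CE = (345.8)² = 119577.64

$119,577.64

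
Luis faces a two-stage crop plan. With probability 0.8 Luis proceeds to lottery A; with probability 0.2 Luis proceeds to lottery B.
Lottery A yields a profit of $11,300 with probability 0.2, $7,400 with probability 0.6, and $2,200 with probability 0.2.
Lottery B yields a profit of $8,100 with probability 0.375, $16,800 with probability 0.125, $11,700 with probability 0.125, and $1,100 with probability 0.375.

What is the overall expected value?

EV(A) = 0.2 × 11300 + 0.6 × 7400 + 0.2 × 2200 = 2260 + 4440 + 440 = 7140
EV(B) = 0.375 × 8100 + 0.125 × 16800 + 0.125 × 11700 + 0.375 × 1100 = 3037.5 + 2100 + 1462.5 + 412.5 = 7012.5
Overall = 0.8 × 7140 + 0.2 × 7012.5 = 5712 + 1402.5 = 7114.5

$7,114.50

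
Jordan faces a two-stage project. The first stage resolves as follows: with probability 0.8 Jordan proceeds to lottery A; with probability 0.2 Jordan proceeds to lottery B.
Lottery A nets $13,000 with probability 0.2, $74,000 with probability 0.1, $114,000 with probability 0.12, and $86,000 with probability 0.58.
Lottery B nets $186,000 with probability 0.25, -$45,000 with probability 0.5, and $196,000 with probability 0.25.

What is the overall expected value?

EV(A) = 0.2 × 13000 + 0.1 × 74000 + 0.12 × 114000 + 0.58 × 86000 = 2600 + 7400 + 13680 + 49880 = 73560
EV(B) = 0.25 × 186000 + 0.5 × (-45000) + 0.25 × 196000 = 46500 − 22500 + 49000 = 73000
Overall = 0.8 × 73560 + 0.2 × 73000 = 58848 + 14600 = 73448

$73,448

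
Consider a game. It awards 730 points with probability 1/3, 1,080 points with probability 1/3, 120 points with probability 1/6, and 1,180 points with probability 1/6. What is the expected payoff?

EV = 1/3 × 730 + 1/3 × 1080 + 1/6 × 120 + 1/6 × 1180 = 243.3333 + 360 + 20 + 196.6667 = 820

820 points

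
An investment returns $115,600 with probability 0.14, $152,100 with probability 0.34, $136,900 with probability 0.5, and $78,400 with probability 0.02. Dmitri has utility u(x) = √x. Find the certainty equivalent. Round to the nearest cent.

$137,492.64

E[u] = 0.14·√115600 + 0.34·√152100 + 0.5·√136900 + 0.02·√78400 = 0.14·340 + 0.34·390 + 0.5·370 + 0.02·280 = 370.8
CE = (370.8)² = 137492.64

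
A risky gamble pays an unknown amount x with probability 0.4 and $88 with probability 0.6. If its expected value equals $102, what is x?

0.4·x + 0.6·88 = 102
0.4·x = 102 − 52.8 = 49.2
x = 49.2 / 0.4 = 123

x = $123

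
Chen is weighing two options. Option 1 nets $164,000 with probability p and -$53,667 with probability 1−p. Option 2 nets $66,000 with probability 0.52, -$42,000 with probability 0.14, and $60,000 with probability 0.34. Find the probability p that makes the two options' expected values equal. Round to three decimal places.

EV(Option 2) = 0.52 × 66000 + 0.14 × (-42000) + 0.34 × 60000 = 34320 − 5880 + 20400 = 48840
p·164000 + (1−p)·(-53667) = 48840
217667p − 53667 = 48840
p = (48840 + 53667) / 217667

p = 0.471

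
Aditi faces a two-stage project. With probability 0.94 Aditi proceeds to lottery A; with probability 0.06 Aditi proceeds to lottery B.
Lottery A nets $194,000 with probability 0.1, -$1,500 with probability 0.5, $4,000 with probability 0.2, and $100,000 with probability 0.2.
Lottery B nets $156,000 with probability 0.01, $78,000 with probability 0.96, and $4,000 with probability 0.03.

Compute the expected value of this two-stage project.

EV(A) = 0.1 × 194000 + 0.5 × (-1500) + 0.2 × 4000 + 0.2 × 100000 = 19400 − 750 + 800 + 20000 = 39450
EV(B) = 0.01 × 156000 + 0.96 × 78000 + 0.03 × 4000 = 1560 + 74880 + 120 = 76560
Overall = 0.94 × 39450 + 0.06 × 76560 = 37083 + 4593.6 = 41676.6

$41,676.60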